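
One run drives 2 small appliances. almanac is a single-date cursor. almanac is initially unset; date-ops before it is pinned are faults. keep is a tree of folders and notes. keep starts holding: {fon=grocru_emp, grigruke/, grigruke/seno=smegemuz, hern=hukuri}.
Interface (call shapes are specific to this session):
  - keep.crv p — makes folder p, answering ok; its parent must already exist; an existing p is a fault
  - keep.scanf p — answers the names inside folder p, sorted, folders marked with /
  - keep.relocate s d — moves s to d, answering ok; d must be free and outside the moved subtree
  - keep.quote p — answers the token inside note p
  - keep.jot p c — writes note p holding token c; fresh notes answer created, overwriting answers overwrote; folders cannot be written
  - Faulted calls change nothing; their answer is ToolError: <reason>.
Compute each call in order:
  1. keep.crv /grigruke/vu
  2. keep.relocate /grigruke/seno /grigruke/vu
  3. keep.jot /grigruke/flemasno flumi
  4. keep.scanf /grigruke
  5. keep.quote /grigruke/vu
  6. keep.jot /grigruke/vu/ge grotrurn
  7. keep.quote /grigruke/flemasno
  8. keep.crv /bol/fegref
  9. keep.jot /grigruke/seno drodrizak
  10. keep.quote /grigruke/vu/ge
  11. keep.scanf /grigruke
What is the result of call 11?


Answer: [flemasno, seno, vu/]

Derivation:
! 1. keep.crv(p='/grigruke/vu') ~> ok
! 2. keep.relocate(s='/grigruke/seno', d='/grigruke/vu') ~> ToolError: exists
! 3. keep.jot(p='/grigruke/flemasno', c='flumi') ~> created
! 4. keep.scanf(p='/grigruke') ~> [flemasno, seno, vu/]
! 5. keep.quote(p='/grigruke/vu') ~> ToolError: is a directory
! 6. keep.jot(p='/grigruke/vu/ge', c='grotrurn') ~> created
! 7. keep.quote(p='/grigruke/flemasno') ~> flumi
! 8. keep.crv(p='/bol/fegref') ~> ToolError: no parent
! 9. keep.jot(p='/grigruke/seno', c='drodrizak') ~> overwrote
! 10. keep.quote(p='/grigruke/vu/ge') ~> grotrurn
! 11. keep.scanf(p='/grigruke') ~> [flemasno, seno, vu/]


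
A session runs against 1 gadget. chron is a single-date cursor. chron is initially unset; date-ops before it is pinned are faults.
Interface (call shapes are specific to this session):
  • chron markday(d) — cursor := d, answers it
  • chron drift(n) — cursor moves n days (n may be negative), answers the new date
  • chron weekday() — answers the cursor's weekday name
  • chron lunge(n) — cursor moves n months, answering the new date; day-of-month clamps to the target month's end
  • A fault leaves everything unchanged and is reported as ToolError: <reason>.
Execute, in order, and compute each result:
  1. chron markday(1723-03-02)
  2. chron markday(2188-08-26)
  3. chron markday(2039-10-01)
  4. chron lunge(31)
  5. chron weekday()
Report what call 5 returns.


Answer: Thursday

Derivation:
Act: chron markday[1723-03-02]
Obs: 1723-03-02
Act: chron markday[2188-08-26]
Obs: 2188-08-26
Act: chron markday[2039-10-01]
Obs: 2039-10-01
Act: chron lunge[31]
Obs: 2042-05-01
Act: chron weekday[]
Obs: Thursday


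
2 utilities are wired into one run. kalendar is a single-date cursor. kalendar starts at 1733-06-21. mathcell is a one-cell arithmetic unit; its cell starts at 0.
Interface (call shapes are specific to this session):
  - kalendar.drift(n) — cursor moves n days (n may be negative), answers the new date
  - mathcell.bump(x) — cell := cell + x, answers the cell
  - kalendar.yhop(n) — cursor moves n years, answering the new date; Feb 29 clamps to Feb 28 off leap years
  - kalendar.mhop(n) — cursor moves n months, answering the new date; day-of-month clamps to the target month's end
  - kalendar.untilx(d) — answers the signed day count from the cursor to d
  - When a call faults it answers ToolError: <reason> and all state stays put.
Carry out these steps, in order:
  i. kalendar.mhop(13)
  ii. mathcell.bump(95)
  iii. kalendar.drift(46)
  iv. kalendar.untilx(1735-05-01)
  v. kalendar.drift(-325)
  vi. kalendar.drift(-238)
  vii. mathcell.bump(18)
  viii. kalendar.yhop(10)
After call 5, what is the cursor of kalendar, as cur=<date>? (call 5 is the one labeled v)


Answer: cur=1733-10-15

Derivation:
Act: kalendar.mhop[n→13]
Obs: 1734-07-21
Act: mathcell.bump[x→95]
Obs: 95
Act: kalendar.drift[n→46]
Obs: 1734-09-05
Act: kalendar.untilx[d→1735-05-01]
Obs: 238
Act: kalendar.drift[n→-325]
Obs: 1733-10-15
Act: kalendar.drift[n→-238]
Obs: 1733-02-19
Act: mathcell.bump[x→18]
Obs: 113
Act: kalendar.yhop[n→10]
Obs: 1743-02-19


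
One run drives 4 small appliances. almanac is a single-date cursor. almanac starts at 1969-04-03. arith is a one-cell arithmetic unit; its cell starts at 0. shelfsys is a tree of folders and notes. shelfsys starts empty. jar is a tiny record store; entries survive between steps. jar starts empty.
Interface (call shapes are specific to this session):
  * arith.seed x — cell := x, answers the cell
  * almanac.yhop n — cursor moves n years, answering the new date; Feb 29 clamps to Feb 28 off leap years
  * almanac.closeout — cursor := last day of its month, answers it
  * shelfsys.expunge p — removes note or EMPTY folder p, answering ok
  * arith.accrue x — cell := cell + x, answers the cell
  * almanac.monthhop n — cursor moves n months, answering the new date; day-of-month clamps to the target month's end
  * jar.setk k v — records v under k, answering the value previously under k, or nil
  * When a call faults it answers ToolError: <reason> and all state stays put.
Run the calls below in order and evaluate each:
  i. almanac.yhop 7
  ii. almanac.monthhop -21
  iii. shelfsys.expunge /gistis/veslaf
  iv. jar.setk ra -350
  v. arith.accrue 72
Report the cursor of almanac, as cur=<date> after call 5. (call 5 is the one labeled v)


Answer: cur=1974-07-03

Derivation:
Next I call almanac.yhop on n=7, and observe 1976-04-03.
I try almanac.monthhop on n=-21, which returns 1974-07-03.
I use shelfsys.expunge on p=/gistis/veslaf, and get ToolError: not found.
Invoking jar.setk on k=ra, v=-350, and see nil.
I try arith.accrue on x=72, → 72.


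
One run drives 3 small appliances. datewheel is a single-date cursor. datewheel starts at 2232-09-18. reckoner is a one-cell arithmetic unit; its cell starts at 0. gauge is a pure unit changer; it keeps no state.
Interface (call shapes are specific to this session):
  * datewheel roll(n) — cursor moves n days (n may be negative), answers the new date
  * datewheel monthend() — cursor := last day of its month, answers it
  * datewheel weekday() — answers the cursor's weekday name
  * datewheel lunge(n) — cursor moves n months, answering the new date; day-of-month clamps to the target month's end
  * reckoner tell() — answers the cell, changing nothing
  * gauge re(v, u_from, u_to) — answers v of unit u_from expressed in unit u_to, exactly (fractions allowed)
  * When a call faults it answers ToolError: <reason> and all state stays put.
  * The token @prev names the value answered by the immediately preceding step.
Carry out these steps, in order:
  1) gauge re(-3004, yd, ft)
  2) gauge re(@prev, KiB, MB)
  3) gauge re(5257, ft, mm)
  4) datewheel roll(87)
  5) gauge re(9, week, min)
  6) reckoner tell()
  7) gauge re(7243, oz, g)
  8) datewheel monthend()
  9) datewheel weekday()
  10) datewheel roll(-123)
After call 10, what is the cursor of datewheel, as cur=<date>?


Answer: cur=2232-08-30

Derivation:
! 1. gauge re(v: -3004, u_from: yd, u_to: ft) : -9012
! 2. gauge re(v: @prev, u_from: KiB, u_to: MB) : -144192/15625
! 3. gauge re(v: 5257, u_from: ft, u_to: mm) : 8011668/5
! 4. datewheel roll(n: 87) : 2232-12-14
! 5. gauge re(v: 9, u_from: week, u_to: min) : 90720
! 6. reckoner tell() : 0
! 7. gauge re(v: 7243, u_from: oz, u_to: g) : 328536953591/1600000
! 8. datewheel monthend() : 2232-12-31
! 9. datewheel weekday() : Monday
! 10. datewheel roll(n: -123) : 2232-08-30


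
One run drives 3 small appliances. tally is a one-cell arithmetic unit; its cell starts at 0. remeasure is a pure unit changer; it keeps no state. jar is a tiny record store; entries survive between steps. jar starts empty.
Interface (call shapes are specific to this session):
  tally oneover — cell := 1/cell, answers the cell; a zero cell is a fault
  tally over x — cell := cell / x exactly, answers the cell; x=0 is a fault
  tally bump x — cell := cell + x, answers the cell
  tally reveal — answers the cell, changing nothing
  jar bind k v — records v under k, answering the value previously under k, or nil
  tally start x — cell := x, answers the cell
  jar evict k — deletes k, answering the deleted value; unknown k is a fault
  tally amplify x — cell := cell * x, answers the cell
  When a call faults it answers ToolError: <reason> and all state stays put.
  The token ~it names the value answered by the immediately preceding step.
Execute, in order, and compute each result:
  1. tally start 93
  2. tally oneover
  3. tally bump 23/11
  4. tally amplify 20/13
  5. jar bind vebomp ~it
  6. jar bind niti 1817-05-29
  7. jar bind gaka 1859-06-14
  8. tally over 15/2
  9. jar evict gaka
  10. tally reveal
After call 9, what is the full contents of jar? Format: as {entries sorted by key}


>> tally start(x=93)
<< 93
>> tally oneover()
<< 1/93
>> tally bump(x=23/11)
<< 2150/1023
>> tally amplify(x=20/13)
<< 43000/13299
>> jar bind(k=vebomp, v=~it)
<< nil
>> jar bind(k=niti, v=1817-05-29)
<< nil
>> jar bind(k=gaka, v=1859-06-14)
<< nil
>> tally over(x=15/2)
<< 17200/39897
>> jar evict(k=gaka)
<< 1859-06-14
>> tally reveal()
<< 17200/39897

Answer: {niti=1817-05-29, vebomp=43000/13299}


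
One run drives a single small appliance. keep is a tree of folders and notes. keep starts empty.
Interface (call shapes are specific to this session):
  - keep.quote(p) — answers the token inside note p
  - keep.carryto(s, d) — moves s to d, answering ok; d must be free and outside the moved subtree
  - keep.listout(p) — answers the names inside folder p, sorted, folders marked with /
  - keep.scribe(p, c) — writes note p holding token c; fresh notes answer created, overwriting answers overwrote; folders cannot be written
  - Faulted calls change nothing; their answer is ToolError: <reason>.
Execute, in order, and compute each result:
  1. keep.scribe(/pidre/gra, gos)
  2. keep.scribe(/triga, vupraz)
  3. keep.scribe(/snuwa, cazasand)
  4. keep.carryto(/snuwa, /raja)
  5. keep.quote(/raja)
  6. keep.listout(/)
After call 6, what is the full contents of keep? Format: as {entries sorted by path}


Answer: {raja=cazasand, triga=vupraz}

Derivation:
% keep.scribe p=/pidre/gra c=gos
  ToolError: no parent
% keep.scribe p=/triga c=vupraz
  created
% keep.scribe p=/snuwa c=cazasand
  created
% keep.carryto s=/snuwa d=/raja
  ok
% keep.quote p=/raja
  cazasand
% keep.listout p=/
  [raja, triga]


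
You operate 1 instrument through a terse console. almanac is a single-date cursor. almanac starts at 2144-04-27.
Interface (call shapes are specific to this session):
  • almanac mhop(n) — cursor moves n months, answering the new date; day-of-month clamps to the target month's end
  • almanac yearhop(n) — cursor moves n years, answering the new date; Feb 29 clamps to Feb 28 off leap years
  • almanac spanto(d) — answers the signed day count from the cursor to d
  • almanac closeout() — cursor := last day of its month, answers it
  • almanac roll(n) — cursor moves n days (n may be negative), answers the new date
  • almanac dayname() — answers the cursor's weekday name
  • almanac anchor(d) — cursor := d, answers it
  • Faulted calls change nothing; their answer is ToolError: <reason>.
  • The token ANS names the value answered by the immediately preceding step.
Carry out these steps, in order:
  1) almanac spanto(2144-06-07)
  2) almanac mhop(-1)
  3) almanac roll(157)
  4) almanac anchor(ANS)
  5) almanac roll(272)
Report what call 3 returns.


Answer: 2144-08-31

Derivation:
==> almanac spanto(d: 2144-06-07)
<== 41
==> almanac mhop(n: -1)
<== 2144-03-27
==> almanac roll(n: 157)
<== 2144-08-31
==> almanac anchor(d: ANS)
<== 2144-08-31
==> almanac roll(n: 272)
<== 2145-05-30


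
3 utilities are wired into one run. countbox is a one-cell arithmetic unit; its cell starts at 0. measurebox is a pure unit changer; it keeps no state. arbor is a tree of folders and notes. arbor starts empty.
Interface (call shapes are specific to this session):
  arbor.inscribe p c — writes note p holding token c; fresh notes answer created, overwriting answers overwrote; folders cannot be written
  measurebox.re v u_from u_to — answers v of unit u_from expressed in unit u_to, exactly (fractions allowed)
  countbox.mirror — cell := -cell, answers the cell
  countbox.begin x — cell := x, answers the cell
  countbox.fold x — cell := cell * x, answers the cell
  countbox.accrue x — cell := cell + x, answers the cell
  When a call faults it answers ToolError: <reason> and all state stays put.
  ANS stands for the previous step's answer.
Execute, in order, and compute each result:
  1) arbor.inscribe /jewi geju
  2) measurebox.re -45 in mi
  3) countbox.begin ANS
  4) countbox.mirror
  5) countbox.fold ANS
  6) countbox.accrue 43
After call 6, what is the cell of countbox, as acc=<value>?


Answer: acc=85245953/1982464

Derivation:
% inscribe(p=/jewi, c=geju) == created
% re(v=-45, u_from=in, u_to=mi) == -1/1408
% begin(x=ANS) == -1/1408
% mirror() == 1/1408
% fold(x=ANS) == 1/1982464
% accrue(x=43) == 85245953/1982464


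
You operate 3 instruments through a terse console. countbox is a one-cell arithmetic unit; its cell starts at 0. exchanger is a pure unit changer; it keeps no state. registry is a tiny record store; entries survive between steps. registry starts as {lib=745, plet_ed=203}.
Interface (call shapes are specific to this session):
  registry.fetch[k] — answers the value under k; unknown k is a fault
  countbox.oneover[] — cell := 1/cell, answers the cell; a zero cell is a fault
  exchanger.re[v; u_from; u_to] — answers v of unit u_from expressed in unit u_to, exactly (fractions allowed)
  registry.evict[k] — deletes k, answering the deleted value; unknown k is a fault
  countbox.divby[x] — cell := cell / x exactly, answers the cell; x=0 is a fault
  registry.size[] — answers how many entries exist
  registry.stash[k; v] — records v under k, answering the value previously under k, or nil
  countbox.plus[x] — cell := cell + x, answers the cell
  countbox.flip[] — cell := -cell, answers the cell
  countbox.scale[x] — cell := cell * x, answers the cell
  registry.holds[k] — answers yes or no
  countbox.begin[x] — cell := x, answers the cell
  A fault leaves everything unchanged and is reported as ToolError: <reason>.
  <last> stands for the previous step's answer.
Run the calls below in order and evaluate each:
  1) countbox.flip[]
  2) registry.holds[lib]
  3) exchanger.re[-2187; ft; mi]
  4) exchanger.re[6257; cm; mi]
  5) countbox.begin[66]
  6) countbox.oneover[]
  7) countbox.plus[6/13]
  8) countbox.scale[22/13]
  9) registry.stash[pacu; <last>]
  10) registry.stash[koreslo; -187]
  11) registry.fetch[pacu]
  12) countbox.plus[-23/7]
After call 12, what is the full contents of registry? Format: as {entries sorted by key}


Answer: {koreslo=-187, lib=745, pacu=409/507, plet_ed=203}

Derivation:
==> flip()
<== 0
==> holds(k=lib)
<== yes
==> re(v=-2187, u_from=ft, u_to=mi)
<== -729/1760
==> re(v=6257, u_from=cm, u_to=mi)
<== 31285/804672
==> begin(x=66)
<== 66
==> oneover()
<== 1/66
==> plus(x=6/13)
<== 409/858
==> scale(x=22/13)
<== 409/507
==> stash(k=pacu, v=<last>)
<== nil
==> stash(k=koreslo, v=-187)
<== nil
==> fetch(k=pacu)
<== 409/507
==> plus(x=-23/7)
<== -8798/3549


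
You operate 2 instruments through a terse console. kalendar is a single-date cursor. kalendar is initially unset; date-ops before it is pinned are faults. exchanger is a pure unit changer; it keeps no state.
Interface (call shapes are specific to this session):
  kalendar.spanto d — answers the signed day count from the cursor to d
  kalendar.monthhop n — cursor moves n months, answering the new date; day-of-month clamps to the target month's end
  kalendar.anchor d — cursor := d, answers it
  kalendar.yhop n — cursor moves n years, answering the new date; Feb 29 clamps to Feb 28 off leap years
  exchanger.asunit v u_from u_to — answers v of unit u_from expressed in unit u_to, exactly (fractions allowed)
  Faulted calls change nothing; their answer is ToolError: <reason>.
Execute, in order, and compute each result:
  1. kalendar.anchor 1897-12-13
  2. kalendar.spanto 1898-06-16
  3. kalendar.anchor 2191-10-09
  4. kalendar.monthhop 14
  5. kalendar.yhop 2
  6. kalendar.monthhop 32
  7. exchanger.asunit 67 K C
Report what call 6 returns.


Answer: 2197-08-09

Derivation:
> kalendar.anchor d: 1897-12-13
[out] 1897-12-13
> kalendar.spanto d: 1898-06-16
[out] 185
> kalendar.anchor d: 2191-10-09
[out] 2191-10-09
> kalendar.monthhop n: 14
[out] 2192-12-09
> kalendar.yhop n: 2
[out] 2194-12-09
> kalendar.monthhop n: 32
[out] 2197-08-09
> exchanger.asunit v: 67 u_from: K u_to: C
[out] -4123/20


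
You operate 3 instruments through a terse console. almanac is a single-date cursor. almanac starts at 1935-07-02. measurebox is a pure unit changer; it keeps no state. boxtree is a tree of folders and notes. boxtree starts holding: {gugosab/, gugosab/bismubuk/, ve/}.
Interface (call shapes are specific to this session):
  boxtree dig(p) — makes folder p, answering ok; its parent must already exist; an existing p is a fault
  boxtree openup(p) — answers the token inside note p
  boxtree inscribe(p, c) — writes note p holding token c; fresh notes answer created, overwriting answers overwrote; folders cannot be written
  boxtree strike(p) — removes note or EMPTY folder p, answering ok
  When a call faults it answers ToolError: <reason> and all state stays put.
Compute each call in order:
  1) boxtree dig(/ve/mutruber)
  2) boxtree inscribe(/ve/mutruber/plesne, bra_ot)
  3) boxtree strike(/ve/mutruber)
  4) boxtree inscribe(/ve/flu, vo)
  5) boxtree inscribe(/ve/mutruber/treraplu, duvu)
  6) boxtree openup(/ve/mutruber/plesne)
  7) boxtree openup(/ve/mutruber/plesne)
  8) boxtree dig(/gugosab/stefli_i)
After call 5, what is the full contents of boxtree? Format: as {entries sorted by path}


→ boxtree dig(/ve/mutruber)
← ok
→ boxtree inscribe(/ve/mutruber/plesne, bra_ot)
← created
→ boxtree strike(/ve/mutruber)
← ToolError: not empty
→ boxtree inscribe(/ve/flu, vo)
← created
→ boxtree inscribe(/ve/mutruber/treraplu, duvu)
← created
→ boxtree openup(/ve/mutruber/plesne)
← bra_ot
→ boxtree openup(/ve/mutruber/plesne)
← bra_ot
→ boxtree dig(/gugosab/stefli_i)
← ok

Answer: {gugosab/, gugosab/bismubuk/, ve/, ve/flu=vo, ve/mutruber/, ve/mutruber/plesne=bra_ot, ve/mutruber/treraplu=duvu}


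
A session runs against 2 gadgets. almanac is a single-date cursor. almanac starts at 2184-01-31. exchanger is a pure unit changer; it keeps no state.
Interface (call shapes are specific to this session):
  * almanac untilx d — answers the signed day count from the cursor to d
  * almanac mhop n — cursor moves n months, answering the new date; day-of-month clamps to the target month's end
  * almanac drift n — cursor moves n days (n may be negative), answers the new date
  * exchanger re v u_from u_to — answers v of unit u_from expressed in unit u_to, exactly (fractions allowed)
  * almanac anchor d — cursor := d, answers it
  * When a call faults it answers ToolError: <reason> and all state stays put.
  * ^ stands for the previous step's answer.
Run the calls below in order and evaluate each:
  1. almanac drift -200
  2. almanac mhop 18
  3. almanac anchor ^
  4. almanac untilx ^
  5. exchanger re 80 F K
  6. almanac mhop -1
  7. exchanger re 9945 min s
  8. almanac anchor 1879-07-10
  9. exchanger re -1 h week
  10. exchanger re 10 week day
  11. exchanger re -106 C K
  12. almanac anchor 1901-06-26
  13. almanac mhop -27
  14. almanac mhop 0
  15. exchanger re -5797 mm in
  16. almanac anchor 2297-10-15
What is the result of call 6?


Answer: 2184-12-15

Derivation:
% 1. almanac drift(n=-200) => 2183-07-15
% 2. almanac mhop(n=18) => 2185-01-15
% 3. almanac anchor(d=^) => 2185-01-15
% 4. almanac untilx(d=^) => 0
% 5. exchanger re(v=80, u_from=F, u_to=K) => 17989/60
% 6. almanac mhop(n=-1) => 2184-12-15
% 7. exchanger re(v=9945, u_from=min, u_to=s) => 596700
% 8. almanac anchor(d=1879-07-10) => 1879-07-10
% 9. exchanger re(v=-1, u_from=h, u_to=week) => -1/168
% 10. exchanger re(v=10, u_from=week, u_to=day) => 70
% 11. exchanger re(v=-106, u_from=C, u_to=K) => 3343/20
% 12. almanac anchor(d=1901-06-26) => 1901-06-26
% 13. almanac mhop(n=-27) => 1899-03-26
% 14. almanac mhop(n=0) => 1899-03-26
% 15. exchanger re(v=-5797, u_from=mm, u_to=in) => -28985/127
% 16. almanac anchor(d=2297-10-15) => 2297-10-15


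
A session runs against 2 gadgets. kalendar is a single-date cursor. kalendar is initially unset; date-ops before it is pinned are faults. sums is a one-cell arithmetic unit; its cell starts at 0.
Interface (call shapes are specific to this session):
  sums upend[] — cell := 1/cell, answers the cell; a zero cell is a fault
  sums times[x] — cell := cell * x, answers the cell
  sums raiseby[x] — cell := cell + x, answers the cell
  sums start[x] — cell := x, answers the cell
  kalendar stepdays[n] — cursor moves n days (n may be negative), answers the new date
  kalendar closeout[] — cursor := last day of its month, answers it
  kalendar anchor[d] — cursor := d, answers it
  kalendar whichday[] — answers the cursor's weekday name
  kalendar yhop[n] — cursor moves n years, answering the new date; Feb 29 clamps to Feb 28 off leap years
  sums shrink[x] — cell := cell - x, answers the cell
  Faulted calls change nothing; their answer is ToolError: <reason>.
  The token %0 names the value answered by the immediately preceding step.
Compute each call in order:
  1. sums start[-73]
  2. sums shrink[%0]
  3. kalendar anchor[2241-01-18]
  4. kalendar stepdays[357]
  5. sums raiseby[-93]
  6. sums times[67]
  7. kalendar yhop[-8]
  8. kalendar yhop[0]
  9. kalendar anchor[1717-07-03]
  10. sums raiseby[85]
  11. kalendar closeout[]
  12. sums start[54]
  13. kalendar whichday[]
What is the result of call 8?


Answer: 2234-01-10

Derivation:
Do: sums start[-73]
See: -73
Do: sums shrink[%0]
See: 0
Do: kalendar anchor[2241-01-18]
See: 2241-01-18
Do: kalendar stepdays[357]
See: 2242-01-10
Do: sums raiseby[-93]
See: -93
Do: sums times[67]
See: -6231
Do: kalendar yhop[-8]
See: 2234-01-10
Do: kalendar yhop[0]
See: 2234-01-10
Do: kalendar anchor[1717-07-03]
See: 1717-07-03
Do: sums raiseby[85]
See: -6146
Do: kalendar closeout[]
See: 1717-07-31
Do: sums start[54]
See: 54
Do: kalendar whichday[]
See: Saturday


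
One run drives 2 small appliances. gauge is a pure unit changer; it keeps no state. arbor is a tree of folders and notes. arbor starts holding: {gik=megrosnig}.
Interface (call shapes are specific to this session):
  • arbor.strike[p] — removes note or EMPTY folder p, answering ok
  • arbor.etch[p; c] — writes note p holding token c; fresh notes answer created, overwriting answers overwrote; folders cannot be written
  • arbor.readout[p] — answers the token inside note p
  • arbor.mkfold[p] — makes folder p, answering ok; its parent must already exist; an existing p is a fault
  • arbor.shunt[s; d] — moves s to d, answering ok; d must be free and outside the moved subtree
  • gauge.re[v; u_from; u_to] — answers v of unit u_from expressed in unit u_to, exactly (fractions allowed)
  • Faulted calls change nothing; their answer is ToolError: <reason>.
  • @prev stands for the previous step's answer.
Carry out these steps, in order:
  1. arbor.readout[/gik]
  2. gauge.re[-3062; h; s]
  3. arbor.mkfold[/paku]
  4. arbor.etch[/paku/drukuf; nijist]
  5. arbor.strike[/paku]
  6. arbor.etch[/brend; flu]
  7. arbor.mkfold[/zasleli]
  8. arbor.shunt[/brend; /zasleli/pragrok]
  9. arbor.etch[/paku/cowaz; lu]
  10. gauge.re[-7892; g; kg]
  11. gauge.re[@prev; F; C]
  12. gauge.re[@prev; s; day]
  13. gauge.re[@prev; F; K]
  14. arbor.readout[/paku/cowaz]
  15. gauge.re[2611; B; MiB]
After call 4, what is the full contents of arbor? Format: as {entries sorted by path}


I use arbor.readout on p=/gik, which returns megrosnig.
I invoke gauge.re on v=-3062, u_from=h, u_to=s: -11023200.
Now I run arbor.mkfold on p=/paku, — result: ok.
I use arbor.etch on p=/paku/drukuf, c=nijist, which returns created.
I call arbor.strike on p=/paku, yielding ToolError: not empty.
I call arbor.etch on p=/brend, c=flu: created.
I call arbor.mkfold on p=/zasleli: ok.
I run arbor.shunt on s=/brend, d=/zasleli/pragrok, and observe ok.
Now I run arbor.etch on p=/paku/cowaz, c=lu, → created.
I invoke gauge.re on v=-7892, u_from=g, u_to=kg, → -1973/250.
I use gauge.re on v=@prev, u_from=F, u_to=C: -9973/450.
Then gauge.re on v=@prev, u_from=s, u_to=day, → -9973/38880000.
I run gauge.re on v=@prev, u_from=F, u_to=K: 17871959627/69984000.
I run arbor.readout on p=/paku/cowaz, which returns lu.
Now I run gauge.re on v=2611, u_from=B, u_to=MiB, and see 2611/1048576.

Answer: {gik=megrosnig, paku/, paku/drukuf=nijist}


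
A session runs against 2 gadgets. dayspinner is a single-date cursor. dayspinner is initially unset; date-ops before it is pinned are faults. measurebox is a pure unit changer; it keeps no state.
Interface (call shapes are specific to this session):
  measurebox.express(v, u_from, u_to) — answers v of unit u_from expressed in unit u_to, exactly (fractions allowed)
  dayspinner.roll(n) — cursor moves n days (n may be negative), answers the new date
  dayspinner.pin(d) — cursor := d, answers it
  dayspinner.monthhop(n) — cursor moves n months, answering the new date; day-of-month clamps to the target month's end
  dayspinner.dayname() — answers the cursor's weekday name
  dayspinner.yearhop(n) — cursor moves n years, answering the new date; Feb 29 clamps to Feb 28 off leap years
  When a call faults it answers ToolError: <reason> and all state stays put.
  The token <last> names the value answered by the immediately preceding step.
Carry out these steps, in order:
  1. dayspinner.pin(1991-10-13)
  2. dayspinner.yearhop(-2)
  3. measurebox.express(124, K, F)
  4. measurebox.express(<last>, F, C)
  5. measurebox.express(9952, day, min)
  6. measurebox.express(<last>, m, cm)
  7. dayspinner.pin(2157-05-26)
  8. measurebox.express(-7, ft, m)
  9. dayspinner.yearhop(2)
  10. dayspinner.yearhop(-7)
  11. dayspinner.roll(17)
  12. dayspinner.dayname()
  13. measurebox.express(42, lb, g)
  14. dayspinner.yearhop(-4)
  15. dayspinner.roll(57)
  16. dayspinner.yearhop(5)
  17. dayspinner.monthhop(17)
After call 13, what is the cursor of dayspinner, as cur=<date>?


Answer: cur=2152-06-12

Derivation:
[in] dayspinner.pin d='1991-10-13'
:: 1991-10-13
[in] dayspinner.yearhop n='-2'
:: 1989-10-13
[in] measurebox.express v='124' u_from='K' u_to='F'
:: -23647/100
[in] measurebox.express v='<last>' u_from='F' u_to='C'
:: -2983/20
[in] measurebox.express v='9952' u_from='day' u_to='min'
:: 14330880
[in] measurebox.express v='<last>' u_from='m' u_to='cm'
:: 1433088000
[in] dayspinner.pin d='2157-05-26'
:: 2157-05-26
[in] measurebox.express v='-7' u_from='ft' u_to='m'
:: -2667/1250
[in] dayspinner.yearhop n='2'
:: 2159-05-26
[in] dayspinner.yearhop n='-7'
:: 2152-05-26
[in] dayspinner.roll n='17'
:: 2152-06-12
[in] dayspinner.dayname
:: Monday
[in] measurebox.express v='42' u_from='lb' u_to='g'
:: 952543977/50000
[in] dayspinner.yearhop n='-4'
:: 2148-06-12
[in] dayspinner.roll n='57'
:: 2148-08-08
[in] dayspinner.yearhop n='5'
:: 2153-08-08
[in] dayspinner.monthhop n='17'
:: 2155-01-08


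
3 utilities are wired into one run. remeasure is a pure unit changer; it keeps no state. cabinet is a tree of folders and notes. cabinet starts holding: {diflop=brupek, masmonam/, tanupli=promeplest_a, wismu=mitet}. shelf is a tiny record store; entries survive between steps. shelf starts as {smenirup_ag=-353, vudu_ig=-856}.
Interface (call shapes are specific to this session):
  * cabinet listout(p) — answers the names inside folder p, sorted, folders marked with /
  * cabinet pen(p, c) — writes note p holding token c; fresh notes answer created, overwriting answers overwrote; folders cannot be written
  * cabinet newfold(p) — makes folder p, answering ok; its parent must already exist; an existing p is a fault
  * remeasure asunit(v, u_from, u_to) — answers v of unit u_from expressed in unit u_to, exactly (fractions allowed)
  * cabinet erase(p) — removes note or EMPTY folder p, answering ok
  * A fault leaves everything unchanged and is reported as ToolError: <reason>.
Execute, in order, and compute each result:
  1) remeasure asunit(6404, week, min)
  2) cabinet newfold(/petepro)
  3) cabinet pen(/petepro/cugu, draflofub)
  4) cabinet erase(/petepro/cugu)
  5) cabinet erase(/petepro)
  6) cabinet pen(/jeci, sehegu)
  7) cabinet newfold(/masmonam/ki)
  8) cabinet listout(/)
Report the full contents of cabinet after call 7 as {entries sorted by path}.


Answer: {diflop=brupek, jeci=sehegu, masmonam/, masmonam/ki/, tanupli=promeplest_a, wismu=mitet}

Derivation:
Calling remeasure asunit(v: 6404, u_from: week, u_to: min), giving 64552320.
Invoking cabinet newfold(p: /petepro), → ok.
Now I run cabinet pen(p: /petepro/cugu, c: draflofub): created.
Using cabinet erase(p: /petepro/cugu), and observe ok.
I call cabinet erase(p: /petepro), and see ok.
Next I call cabinet pen(p: /jeci, c: sehegu), yielding created.
Next I call cabinet newfold(p: /masmonam/ki), and get ok.
I use cabinet listout(p: /), → [diflop, jeci, masmonam/, tanupli, wismu].


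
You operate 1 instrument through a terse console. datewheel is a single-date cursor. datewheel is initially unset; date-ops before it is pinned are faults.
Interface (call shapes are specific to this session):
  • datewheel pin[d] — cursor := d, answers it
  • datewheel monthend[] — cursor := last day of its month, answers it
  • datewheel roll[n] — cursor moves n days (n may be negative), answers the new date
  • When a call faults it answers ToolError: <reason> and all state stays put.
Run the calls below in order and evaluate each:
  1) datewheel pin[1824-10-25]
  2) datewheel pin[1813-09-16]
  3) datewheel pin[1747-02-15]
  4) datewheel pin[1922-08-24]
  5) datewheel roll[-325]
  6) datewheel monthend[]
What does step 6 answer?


[in] datewheel pin 1824-10-25
  1824-10-25
[in] datewheel pin 1813-09-16
  1813-09-16
[in] datewheel pin 1747-02-15
  1747-02-15
[in] datewheel pin 1922-08-24
  1922-08-24
[in] datewheel roll -325
  1921-10-03
[in] datewheel monthend
  1921-10-31

Answer: 1921-10-31


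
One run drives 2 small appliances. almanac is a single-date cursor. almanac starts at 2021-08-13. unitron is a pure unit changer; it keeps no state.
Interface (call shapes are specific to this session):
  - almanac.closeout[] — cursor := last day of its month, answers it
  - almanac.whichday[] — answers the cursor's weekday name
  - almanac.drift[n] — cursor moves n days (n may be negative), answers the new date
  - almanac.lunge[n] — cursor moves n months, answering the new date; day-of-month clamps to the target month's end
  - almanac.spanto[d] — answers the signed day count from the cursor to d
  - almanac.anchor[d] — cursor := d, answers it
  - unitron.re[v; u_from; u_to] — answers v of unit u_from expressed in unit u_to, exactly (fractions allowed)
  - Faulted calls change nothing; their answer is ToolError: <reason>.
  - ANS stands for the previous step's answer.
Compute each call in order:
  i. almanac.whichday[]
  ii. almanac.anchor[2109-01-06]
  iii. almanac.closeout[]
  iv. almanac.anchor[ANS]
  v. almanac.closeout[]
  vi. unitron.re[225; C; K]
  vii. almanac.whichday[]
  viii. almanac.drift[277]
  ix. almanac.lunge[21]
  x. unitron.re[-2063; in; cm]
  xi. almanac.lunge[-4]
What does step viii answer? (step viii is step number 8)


Answer: 2109-11-04

Derivation:
I use whichday(), → Friday.
I invoke anchor using d→2109-01-06, yielding 2109-01-06.
I try closeout, and get 2109-01-31.
I use anchor using d→ANS, and get 2109-01-31.
I call closeout, → 2109-01-31.
I run re using v→225, u_from→C, u_to→K: 9963/20.
Using whichday: Thursday.
Using drift using n→277, → 2109-11-04.
I run lunge using n→21, and get 2111-08-04.
I run re using v→-2063, u_from→in, u_to→cm, — result: -262001/50.
I try lunge using n→-4, — result: 2111-04-04.


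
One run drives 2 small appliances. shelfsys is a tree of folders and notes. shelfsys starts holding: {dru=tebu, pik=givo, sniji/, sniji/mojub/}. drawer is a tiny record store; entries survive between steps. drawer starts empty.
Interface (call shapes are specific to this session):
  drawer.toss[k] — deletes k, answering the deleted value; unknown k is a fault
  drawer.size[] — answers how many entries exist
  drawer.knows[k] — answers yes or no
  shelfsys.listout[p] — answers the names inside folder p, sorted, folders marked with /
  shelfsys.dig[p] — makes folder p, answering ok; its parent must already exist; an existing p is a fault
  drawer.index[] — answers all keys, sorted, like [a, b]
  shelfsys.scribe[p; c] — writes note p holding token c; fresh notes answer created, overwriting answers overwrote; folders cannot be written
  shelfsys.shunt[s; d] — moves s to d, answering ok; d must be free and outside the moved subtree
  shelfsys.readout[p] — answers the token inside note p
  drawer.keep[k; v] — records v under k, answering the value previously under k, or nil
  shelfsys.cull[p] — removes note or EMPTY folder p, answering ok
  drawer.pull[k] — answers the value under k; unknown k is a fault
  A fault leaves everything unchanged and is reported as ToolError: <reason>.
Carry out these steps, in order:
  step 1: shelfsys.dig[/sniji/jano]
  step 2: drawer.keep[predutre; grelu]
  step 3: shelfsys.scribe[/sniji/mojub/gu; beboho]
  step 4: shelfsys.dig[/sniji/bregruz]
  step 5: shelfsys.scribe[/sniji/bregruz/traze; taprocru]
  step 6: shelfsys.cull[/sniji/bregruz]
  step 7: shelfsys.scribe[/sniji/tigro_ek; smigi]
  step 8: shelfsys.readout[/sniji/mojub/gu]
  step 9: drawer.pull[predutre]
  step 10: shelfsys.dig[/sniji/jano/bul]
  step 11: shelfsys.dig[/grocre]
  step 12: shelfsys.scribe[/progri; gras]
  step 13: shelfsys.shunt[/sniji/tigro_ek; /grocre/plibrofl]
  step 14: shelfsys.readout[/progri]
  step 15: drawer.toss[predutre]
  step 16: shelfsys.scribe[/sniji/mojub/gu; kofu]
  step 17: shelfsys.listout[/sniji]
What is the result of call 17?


Answer: [bregruz/, jano/, mojub/]

Derivation:
[in] dig /sniji/jano
[out] ok
[in] keep predutre grelu
[out] nil
[in] scribe /sniji/mojub/gu beboho
[out] created
[in] dig /sniji/bregruz
[out] ok
[in] scribe /sniji/bregruz/traze taprocru
[out] created
[in] cull /sniji/bregruz
[out] ToolError: not empty
[in] scribe /sniji/tigro_ek smigi
[out] created
[in] readout /sniji/mojub/gu
[out] beboho
[in] pull predutre
[out] grelu
[in] dig /sniji/jano/bul
[out] ok
[in] dig /grocre
[out] ok
[in] scribe /progri gras
[out] created
[in] shunt /sniji/tigro_ek /grocre/plibrofl
[out] ok
[in] readout /progri
[out] gras
[in] toss predutre
[out] grelu
[in] scribe /sniji/mojub/gu kofu
[out] overwrote
[in] listout /sniji
[out] [bregruz/, jano/, mojub/]


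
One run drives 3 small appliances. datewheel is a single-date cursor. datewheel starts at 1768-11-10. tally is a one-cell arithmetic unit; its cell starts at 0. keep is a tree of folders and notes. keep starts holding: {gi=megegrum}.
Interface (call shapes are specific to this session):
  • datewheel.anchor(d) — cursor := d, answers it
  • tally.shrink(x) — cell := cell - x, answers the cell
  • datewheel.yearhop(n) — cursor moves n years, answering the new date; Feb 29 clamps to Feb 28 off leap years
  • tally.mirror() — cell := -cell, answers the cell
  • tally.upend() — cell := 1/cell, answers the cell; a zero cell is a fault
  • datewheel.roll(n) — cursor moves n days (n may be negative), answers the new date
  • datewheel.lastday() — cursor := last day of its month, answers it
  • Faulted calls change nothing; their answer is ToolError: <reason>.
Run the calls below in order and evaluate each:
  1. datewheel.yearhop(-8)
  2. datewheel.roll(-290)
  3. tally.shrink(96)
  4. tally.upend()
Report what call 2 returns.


Answer: 1760-01-25

Derivation:
-> yearhop(n: -8)
<- 1760-11-10
-> roll(n: -290)
<- 1760-01-25
-> shrink(x: 96)
<- -96
-> upend()
<- -1/96


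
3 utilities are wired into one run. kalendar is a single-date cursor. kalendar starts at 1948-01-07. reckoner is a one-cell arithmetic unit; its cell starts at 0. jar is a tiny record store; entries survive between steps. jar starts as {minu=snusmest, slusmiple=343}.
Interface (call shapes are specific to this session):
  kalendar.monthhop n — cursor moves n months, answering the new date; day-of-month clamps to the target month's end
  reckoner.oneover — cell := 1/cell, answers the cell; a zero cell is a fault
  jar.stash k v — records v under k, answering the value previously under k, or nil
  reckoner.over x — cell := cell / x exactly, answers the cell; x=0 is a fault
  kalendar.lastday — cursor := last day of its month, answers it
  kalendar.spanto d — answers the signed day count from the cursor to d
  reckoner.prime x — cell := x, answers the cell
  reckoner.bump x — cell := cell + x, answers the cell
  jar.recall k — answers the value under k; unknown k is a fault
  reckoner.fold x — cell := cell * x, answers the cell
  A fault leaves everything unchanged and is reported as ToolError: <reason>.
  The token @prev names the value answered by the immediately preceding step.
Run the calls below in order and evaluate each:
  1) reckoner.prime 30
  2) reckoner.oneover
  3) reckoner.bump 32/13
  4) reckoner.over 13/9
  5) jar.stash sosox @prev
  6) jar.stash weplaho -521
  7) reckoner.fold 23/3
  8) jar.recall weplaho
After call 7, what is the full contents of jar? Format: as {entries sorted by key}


-- reckoner.prime(x='30') => 30
-- reckoner.oneover() => 1/30
-- reckoner.bump(x='32/13') => 973/390
-- reckoner.over(x='13/9') => 2919/1690
-- jar.stash(k='sosox', v='@prev') => nil
-- jar.stash(k='weplaho', v='-521') => nil
-- reckoner.fold(x='23/3') => 22379/1690
-- jar.recall(k='weplaho') => -521

Answer: {minu=snusmest, slusmiple=343, sosox=2919/1690, weplaho=-521}


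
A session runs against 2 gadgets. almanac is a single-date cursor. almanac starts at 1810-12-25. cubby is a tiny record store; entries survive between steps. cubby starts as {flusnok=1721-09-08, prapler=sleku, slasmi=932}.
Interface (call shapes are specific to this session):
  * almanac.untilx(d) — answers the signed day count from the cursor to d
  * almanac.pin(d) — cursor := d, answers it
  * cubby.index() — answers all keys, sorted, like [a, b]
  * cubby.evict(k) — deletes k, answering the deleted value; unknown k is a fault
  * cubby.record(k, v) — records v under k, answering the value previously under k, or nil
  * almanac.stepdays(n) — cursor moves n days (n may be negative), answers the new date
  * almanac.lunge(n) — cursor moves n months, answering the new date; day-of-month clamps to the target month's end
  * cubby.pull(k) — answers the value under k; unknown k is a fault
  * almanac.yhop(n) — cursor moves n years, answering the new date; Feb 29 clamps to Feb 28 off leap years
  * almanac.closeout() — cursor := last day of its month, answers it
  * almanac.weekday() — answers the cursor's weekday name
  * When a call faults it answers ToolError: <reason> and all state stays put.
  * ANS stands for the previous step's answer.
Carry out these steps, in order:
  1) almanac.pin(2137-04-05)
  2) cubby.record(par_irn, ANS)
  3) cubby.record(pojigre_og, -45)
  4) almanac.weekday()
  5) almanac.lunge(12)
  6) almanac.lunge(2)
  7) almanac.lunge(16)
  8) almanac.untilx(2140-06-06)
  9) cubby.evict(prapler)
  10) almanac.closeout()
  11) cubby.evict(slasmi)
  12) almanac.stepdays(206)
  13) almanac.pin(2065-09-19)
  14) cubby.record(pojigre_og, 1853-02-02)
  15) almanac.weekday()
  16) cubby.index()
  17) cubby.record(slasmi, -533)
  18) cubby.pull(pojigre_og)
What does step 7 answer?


==> almanac.pin(d: 2137-04-05)
<== 2137-04-05
==> cubby.record(k: par_irn, v: ANS)
<== nil
==> cubby.record(k: pojigre_og, v: -45)
<== nil
==> almanac.weekday()
<== Friday
==> almanac.lunge(n: 12)
<== 2138-04-05
==> almanac.lunge(n: 2)
<== 2138-06-05
==> almanac.lunge(n: 16)
<== 2139-10-05
==> almanac.untilx(d: 2140-06-06)
<== 245
==> cubby.evict(k: prapler)
<== sleku
==> almanac.closeout()
<== 2139-10-31
==> cubby.evict(k: slasmi)
<== 932
==> almanac.stepdays(n: 206)
<== 2140-05-24
==> almanac.pin(d: 2065-09-19)
<== 2065-09-19
==> cubby.record(k: pojigre_og, v: 1853-02-02)
<== -45
==> almanac.weekday()
<== Saturday
==> cubby.index()
<== [flusnok, par_irn, pojigre_og]
==> cubby.record(k: slasmi, v: -533)
<== nil
==> cubby.pull(k: pojigre_og)
<== 1853-02-02

Answer: 2139-10-05
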